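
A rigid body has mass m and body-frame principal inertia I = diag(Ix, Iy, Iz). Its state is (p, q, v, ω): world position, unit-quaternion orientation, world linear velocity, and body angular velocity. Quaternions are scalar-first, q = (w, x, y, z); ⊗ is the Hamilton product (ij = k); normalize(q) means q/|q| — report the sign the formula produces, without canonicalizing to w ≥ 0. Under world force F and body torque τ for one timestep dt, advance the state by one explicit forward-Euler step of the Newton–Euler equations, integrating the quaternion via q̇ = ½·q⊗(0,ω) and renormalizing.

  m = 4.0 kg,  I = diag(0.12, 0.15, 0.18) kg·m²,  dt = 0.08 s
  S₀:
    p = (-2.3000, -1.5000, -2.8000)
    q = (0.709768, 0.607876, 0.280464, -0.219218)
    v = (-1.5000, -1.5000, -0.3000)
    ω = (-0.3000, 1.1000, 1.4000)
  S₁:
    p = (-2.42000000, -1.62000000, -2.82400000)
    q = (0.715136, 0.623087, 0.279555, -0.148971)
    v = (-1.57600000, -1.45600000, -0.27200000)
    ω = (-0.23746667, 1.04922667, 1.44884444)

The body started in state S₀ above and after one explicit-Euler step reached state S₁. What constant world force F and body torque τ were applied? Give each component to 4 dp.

Δω = ω₁−ω₀ = (0.06253333, -0.05077333, 0.04884444)
ω₀×(Iω₀) = (0.0462, 0.0252, -0.0099)
applied torque τ = (0.1400, -0.0700, 0.1000)
velocity change Δv = (-0.07600000, 0.04400000, 0.02800000)
m·(v₁−v₀)/dt = (-3.8000, 2.2000, 1.4000)

F = (-3.8000, 2.2000, 1.4000)
τ = (0.1400, -0.0700, 0.1000)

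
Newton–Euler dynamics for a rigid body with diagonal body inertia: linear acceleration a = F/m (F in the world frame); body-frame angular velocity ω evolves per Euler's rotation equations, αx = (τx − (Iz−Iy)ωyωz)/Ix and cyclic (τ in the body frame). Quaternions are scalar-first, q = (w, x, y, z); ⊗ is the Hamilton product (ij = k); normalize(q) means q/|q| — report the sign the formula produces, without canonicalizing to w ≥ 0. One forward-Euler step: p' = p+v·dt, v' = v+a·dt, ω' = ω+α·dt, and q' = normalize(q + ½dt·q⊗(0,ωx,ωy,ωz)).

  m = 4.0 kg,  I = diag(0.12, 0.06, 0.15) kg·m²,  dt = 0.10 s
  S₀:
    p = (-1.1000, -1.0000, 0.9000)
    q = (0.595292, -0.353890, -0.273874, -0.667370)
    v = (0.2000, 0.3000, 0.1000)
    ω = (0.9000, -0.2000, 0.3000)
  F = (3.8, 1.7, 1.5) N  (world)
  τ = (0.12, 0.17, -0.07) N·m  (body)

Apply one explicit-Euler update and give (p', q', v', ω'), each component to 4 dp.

p' = (-1.0800, -0.9700, 0.9100)
q' = (0.6178, -0.3375, -0.3042, -0.6418)
v' = (0.2950, 0.3425, 0.1375)
ω' = (1.0045, 0.0968, 0.2461)

linear accel F/m = (0.9500, 0.4250, 0.3750)
p + v·dt = (-1.0800, -0.9700, 0.9100)
new velocity v' = (0.2950, 0.3425, 0.1375)
ω×(Iω) gyroscopic = (-0.0054, -0.0081, 0.0108)
(τ − ω×Iω)/I = (1.0450, 2.9683, -0.5387)
ω' = ω + α·dt = (1.0045, 0.0968, 0.2461)
Hamilton product q⊗(0,ω) = (0.4639372, 0.3201266, -0.6135244, 0.4958522)
q + ½dt·q⊗(0,ω), renormalized = (0.6178, -0.3375, -0.3042, -0.6418)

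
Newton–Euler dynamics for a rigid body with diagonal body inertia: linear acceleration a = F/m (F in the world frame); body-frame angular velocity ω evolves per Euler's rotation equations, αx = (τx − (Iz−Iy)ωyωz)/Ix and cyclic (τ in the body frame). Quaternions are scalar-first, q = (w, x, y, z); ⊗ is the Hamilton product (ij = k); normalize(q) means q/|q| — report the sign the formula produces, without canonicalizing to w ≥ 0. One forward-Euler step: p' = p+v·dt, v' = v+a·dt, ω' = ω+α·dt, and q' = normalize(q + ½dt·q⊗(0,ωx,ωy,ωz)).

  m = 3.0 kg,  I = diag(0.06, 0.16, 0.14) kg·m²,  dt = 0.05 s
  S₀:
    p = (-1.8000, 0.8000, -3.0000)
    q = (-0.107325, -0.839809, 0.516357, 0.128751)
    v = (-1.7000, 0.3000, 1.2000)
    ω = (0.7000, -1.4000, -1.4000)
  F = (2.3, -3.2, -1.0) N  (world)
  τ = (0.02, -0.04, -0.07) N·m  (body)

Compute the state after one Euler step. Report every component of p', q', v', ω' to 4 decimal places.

a = F/m = (0.7667, -1.0667, -0.3333)
new position p' = (-1.8850, 0.8150, -2.9400)
v' = v + a·dt = (-1.6617, 0.2467, 1.1833)
angular accel α = (0.9867, -0.7400, 0.2000)
ω' = ω + α·dt = (0.7493, -1.4370, -1.3900)
q⊗(0,ω) = (1.4910175, -0.6177759, -0.9353519, 0.9645377)
q + ½dt·q⊗(0,ω), renormalized = (-0.0700, -0.8541, 0.4923, 0.1527)

p' = (-1.8850, 0.8150, -2.9400)
q' = (-0.0700, -0.8541, 0.4923, 0.1527)
v' = (-1.6617, 0.2467, 1.1833)
ω' = (0.7493, -1.4370, -1.3900)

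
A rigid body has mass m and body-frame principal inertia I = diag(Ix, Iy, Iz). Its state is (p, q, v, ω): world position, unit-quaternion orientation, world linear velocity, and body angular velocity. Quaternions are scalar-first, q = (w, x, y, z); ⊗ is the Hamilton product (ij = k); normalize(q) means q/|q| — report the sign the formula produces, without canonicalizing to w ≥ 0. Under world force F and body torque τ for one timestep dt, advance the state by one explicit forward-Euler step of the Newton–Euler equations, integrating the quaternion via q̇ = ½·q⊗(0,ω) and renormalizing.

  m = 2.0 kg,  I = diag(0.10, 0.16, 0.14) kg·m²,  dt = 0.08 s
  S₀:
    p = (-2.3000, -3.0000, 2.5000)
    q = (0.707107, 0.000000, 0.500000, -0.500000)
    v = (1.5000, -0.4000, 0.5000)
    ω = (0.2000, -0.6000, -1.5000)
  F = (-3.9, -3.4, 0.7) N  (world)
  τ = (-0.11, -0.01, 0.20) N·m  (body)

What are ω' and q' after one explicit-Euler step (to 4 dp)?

angular accel α = (-0.9200, -0.1375, 1.4800)
new body rate ω' = (0.1264, -0.6110, -1.3816)
2q̇ = q⊗(0,ω) = (-0.4500000, -0.9085786, -0.5242642, -1.1606605)
updated quaternion q' = (0.6877, -0.0363, 0.4780, -0.5453)

ω' = (0.1264, -0.6110, -1.3816)
q' = (0.6877, -0.0363, 0.4780, -0.5453)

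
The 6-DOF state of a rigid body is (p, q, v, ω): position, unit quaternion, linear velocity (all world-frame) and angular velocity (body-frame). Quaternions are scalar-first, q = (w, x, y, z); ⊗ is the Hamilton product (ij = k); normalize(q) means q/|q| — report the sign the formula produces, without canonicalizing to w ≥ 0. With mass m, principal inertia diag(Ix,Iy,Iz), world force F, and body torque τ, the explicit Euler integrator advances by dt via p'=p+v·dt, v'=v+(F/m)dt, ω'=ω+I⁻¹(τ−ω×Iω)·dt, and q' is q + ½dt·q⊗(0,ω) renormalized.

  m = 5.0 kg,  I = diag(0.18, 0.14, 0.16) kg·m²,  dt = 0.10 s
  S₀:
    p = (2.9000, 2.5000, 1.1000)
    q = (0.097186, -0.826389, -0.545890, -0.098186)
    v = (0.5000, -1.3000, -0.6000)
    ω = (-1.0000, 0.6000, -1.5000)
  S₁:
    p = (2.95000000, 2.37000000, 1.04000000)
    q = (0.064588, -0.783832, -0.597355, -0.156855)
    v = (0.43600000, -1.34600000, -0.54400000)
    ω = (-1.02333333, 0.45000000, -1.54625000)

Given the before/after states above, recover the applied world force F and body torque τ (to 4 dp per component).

v₁ − v₀ = (-0.06400000, -0.04600000, 0.05600000)
m·(v₁−v₀)/dt = (-3.2000, -2.3000, 2.8000)
rate change Δω = (-0.02333333, -0.15000000, -0.04625000)
precession coupling = (-0.0180, 0.0300, 0.0240)
τ = I·(Δω/dt) + ω₀×(Iω₀) = (-0.0600, -0.1800, -0.0500)

F = (-3.2000, -2.3000, 2.8000)
τ = (-0.0600, -0.1800, -0.0500)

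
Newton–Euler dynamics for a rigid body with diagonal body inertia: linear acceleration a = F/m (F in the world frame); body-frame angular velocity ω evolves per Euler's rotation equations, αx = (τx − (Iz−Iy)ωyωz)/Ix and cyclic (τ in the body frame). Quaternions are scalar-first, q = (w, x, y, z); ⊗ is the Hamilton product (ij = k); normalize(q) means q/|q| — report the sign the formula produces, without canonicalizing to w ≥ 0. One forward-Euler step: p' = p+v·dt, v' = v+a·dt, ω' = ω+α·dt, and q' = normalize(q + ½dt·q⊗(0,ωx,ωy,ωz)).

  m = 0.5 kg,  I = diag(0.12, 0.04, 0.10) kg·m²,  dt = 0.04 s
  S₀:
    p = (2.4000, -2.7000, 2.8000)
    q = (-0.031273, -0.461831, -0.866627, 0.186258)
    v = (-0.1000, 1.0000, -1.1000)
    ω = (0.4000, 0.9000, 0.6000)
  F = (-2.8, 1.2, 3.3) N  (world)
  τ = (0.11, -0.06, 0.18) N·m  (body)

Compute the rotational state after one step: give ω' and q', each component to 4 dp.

angular accel α = (0.6467, -1.6200, 2.0880)
ω + α·dt = (0.4259, 0.8352, 0.6835)
2q̇ = q⊗(0,ω) = (0.8529419, -0.7001176, 0.3234561, -0.0877609)
q' = normalize(q + ½dt·q⊗(0,ω)) = (-0.0142, -0.4757, -0.8599, 0.1845)

ω' = (0.4259, 0.8352, 0.6835)
q' = (-0.0142, -0.4757, -0.8599, 0.1845)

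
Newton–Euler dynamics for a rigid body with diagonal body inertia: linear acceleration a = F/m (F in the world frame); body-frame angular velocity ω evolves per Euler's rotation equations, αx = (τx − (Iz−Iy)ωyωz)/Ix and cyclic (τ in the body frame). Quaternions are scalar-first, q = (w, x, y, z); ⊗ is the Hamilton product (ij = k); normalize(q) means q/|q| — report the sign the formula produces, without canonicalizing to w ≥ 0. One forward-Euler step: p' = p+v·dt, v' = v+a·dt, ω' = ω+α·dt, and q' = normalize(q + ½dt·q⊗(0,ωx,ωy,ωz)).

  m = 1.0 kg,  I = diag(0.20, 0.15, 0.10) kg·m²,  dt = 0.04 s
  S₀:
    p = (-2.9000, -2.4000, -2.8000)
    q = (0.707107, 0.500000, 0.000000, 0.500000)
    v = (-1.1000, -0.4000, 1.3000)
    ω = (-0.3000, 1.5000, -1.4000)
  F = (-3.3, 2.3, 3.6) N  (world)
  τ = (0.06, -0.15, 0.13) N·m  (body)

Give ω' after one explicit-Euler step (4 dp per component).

ω' = (-0.3090, 1.4488, -1.3570)

(τ − ω×Iω)/I = (-0.2250, -1.2800, 1.0750)
ω' = ω + α·dt = (-0.3090, 1.4488, -1.3570)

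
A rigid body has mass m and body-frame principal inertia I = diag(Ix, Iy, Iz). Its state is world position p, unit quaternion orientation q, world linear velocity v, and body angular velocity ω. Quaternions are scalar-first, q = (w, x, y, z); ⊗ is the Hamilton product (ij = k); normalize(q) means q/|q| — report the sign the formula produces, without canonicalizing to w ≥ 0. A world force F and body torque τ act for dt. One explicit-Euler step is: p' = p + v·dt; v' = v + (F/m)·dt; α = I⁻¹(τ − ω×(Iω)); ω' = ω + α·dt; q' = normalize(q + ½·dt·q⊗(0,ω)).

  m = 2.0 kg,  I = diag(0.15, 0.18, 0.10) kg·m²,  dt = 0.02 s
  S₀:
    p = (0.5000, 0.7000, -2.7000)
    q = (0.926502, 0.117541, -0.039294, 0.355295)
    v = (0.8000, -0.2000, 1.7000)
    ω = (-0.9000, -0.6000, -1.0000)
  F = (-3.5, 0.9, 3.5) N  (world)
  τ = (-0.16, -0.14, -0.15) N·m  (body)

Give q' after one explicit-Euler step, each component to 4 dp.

q' = (0.9308, 0.1117, -0.0469, 0.3449)

q⊗(0,ω) = (0.4375055, -0.5813808, -0.7581257, -1.0323912)
q + ½dt·q⊗(0,ω), renormalized = (0.9308, 0.1117, -0.0469, 0.3449)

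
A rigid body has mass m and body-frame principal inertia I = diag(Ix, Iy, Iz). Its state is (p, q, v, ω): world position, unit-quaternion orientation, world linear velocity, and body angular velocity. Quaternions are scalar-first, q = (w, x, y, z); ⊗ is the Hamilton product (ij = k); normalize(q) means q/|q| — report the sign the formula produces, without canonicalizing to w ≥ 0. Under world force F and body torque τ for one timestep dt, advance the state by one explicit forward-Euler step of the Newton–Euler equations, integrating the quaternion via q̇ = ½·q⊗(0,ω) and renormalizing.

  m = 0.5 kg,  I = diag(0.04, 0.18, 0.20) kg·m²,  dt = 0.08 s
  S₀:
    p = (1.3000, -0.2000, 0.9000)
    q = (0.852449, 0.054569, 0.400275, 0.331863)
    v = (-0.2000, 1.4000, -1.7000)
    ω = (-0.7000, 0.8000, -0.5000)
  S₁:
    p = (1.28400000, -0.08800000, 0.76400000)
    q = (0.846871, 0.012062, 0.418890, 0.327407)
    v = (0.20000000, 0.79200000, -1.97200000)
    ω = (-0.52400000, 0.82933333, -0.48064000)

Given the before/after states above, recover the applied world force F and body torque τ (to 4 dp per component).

ω₁ − ω₀ = (0.17600000, 0.02933333, 0.01936000)
gyro term ω₀×Iω₀ = (-0.0080, -0.0560, -0.0784)
I·α + gyro = (0.0800, 0.0100, -0.0300)
velocity change Δv = (0.40000000, -0.60800000, -0.27200000)
applied force F = (2.5000, -3.8000, -1.7000)

F = (2.5000, -3.8000, -1.7000)
τ = (0.0800, 0.0100, -0.0300)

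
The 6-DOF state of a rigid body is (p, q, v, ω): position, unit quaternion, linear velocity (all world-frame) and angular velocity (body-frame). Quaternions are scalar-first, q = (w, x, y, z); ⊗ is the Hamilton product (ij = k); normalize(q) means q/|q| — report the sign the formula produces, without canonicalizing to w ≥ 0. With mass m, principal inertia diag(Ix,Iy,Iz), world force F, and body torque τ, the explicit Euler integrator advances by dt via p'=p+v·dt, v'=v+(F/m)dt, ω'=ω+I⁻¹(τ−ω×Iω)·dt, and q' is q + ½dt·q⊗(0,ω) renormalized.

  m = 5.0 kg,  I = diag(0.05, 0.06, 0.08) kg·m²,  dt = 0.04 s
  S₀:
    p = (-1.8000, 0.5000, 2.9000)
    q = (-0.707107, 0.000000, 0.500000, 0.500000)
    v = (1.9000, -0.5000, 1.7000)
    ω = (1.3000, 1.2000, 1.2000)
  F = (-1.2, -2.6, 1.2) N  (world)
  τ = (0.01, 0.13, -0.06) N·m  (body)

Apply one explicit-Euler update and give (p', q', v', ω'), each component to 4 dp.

p' = p + v·dt = (-1.7240, 0.4800, 2.9680)
v + (F/m)dt = (1.8904, -0.5208, 1.7096)
precession coupling ω×(Iω) = (0.0288, -0.0468, 0.0156)
α = I⁻¹(τ − ω×Iω) = (-0.3760, 2.9467, -0.9450)
new body rate ω' = (1.2850, 1.3179, 1.1622)
Hamilton product q⊗(0,ω) = (-1.2000000, -0.9192391, -0.1985284, -1.4985284)
updated quaternion q' = (-0.7304, -0.0184, 0.4956, 0.4696)

p' = (-1.7240, 0.4800, 2.9680)
q' = (-0.7304, -0.0184, 0.4956, 0.4696)
v' = (1.8904, -0.5208, 1.7096)
ω' = (1.2850, 1.3179, 1.1622)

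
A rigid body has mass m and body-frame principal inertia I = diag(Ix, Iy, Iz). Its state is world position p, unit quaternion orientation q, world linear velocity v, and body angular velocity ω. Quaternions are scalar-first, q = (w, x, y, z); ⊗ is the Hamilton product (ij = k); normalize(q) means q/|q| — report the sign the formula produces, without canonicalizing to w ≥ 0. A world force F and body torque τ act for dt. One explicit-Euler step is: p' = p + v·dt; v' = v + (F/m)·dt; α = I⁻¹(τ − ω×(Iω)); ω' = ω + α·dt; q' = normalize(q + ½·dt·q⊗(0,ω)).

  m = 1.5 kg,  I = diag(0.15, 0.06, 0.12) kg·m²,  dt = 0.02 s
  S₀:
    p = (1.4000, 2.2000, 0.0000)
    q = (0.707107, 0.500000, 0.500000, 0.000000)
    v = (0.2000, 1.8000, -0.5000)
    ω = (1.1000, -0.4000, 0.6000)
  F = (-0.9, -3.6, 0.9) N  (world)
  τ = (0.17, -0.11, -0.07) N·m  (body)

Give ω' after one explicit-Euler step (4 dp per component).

(τ − ω×Iω)/I = (1.2293, -2.1633, -0.9133)
new body rate ω' = (1.1246, -0.4433, 0.5817)

ω' = (1.1246, -0.4433, 0.5817)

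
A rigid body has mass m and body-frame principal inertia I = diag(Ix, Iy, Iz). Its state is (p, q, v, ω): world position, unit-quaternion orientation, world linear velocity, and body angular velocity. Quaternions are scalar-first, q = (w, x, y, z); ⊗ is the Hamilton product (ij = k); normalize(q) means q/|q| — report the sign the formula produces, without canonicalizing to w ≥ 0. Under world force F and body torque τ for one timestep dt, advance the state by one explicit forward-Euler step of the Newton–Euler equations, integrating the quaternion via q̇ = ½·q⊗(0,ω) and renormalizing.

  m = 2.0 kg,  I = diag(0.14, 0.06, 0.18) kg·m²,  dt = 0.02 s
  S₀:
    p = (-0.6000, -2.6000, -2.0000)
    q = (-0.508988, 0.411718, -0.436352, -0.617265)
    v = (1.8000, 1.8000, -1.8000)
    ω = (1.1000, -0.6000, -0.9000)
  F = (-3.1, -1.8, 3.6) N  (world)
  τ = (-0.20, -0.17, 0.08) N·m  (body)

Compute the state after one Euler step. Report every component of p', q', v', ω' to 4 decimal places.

angular accel α = (-1.8914, -3.4933, 0.1511)
ω + α·dt = (1.0622, -0.6699, -0.8970)
q⊗(0,ω) = (-1.2702395, -0.5375290, -0.0030525, 0.6910456)
updated quaternion q' = (-0.5216, 0.4063, -0.4363, -0.6103)
new position p' = (-0.5640, -2.5640, -2.0360)
new velocity v' = (1.7690, 1.7820, -1.7640)

p' = (-0.5640, -2.5640, -2.0360)
q' = (-0.5216, 0.4063, -0.4363, -0.6103)
v' = (1.7690, 1.7820, -1.7640)
ω' = (1.0622, -0.6699, -0.8970)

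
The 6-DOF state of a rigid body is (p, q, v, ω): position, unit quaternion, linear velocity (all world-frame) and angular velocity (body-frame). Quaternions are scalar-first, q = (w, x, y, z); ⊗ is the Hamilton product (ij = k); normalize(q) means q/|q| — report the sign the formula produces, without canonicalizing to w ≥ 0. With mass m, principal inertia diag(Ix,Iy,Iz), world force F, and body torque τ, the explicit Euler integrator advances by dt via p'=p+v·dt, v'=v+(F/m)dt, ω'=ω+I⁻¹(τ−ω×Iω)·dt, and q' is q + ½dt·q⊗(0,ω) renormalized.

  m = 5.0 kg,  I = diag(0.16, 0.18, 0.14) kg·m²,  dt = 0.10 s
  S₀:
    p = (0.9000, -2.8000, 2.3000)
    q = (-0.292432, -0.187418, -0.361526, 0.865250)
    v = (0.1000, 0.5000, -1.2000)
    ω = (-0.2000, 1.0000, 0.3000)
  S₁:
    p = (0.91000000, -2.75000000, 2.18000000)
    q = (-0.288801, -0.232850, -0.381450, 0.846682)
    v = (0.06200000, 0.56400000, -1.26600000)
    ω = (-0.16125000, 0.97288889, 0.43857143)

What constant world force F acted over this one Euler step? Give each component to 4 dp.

v₁ − v₀ = (-0.03800000, 0.06400000, -0.06600000)
m·(v₁−v₀)/dt = (-1.9000, 3.2000, -3.3000)

F = (-1.9000, 3.2000, -3.3000)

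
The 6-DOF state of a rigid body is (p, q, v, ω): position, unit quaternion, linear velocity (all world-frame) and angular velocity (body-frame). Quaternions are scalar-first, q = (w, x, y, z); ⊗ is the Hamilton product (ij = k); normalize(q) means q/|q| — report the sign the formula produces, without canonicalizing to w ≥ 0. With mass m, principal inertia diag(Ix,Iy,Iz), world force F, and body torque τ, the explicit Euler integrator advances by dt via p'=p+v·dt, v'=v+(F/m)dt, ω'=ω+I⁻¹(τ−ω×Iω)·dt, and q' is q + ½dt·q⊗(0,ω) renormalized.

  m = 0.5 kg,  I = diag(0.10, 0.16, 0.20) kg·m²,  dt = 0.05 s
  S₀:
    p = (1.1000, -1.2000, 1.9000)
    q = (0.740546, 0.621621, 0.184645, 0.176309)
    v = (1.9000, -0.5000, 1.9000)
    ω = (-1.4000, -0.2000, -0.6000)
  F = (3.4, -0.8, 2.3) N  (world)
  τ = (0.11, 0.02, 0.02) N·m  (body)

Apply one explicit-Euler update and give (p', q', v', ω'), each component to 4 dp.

a = (6.8000, -1.6000, 4.6000)
new position p' = (1.1950, -1.2250, 1.9950)
new velocity v' = (2.2400, -0.5800, 2.1300)
precession coupling ω×(Iω) = (0.0048, -0.0840, 0.0168)
angular accel α = (1.0520, 0.6500, 0.0160)
new body rate ω' = (-1.3474, -0.1675, -0.5992)
2q̇ = q⊗(0,ω) = (1.0129838, -1.1122896, -0.0219692, -0.3101488)
updated quaternion q' = (0.7653, 0.5934, 0.1840, 0.1684)

p' = (1.1950, -1.2250, 1.9950)
q' = (0.7653, 0.5934, 0.1840, 0.1684)
v' = (2.2400, -0.5800, 2.1300)
ω' = (-1.3474, -0.1675, -0.5992)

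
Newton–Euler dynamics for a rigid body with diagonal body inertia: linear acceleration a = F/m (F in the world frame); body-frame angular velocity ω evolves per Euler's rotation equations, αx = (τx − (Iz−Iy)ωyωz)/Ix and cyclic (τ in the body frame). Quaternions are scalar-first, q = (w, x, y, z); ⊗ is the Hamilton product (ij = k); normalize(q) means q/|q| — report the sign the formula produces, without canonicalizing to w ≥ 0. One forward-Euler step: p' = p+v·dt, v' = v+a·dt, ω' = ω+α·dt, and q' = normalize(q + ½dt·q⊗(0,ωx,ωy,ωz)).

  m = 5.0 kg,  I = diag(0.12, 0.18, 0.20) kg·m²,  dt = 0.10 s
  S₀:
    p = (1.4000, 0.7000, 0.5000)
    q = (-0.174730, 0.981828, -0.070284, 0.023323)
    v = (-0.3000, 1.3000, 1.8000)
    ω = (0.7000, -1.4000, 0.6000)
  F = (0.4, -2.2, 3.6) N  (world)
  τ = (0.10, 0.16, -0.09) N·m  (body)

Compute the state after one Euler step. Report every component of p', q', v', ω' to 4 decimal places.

p' = (1.3700, 0.8300, 0.6800)
q' = (-0.2140, 0.9718, -0.0864, -0.0480)
v' = (-0.2920, 1.2560, 1.8720)
ω' = (0.7973, -1.2924, 0.5844)

new position p' = (1.3700, 0.8300, 0.6800)
v + (F/m)dt = (-0.2920, 1.2560, 1.8720)
ω×(Iω) gyroscopic = (-0.0168, -0.0336, -0.0588)
angular accel α = (0.9733, 1.0756, -0.1560)
new body rate ω' = (0.7973, -1.2924, 0.5844)
q⊗(0,ω) = (-0.7996710, -0.1318292, -0.3281487, -1.4301984)
q' = normalize(q + ½dt·q⊗(0,ω)) = (-0.2140, 0.9718, -0.0864, -0.0480)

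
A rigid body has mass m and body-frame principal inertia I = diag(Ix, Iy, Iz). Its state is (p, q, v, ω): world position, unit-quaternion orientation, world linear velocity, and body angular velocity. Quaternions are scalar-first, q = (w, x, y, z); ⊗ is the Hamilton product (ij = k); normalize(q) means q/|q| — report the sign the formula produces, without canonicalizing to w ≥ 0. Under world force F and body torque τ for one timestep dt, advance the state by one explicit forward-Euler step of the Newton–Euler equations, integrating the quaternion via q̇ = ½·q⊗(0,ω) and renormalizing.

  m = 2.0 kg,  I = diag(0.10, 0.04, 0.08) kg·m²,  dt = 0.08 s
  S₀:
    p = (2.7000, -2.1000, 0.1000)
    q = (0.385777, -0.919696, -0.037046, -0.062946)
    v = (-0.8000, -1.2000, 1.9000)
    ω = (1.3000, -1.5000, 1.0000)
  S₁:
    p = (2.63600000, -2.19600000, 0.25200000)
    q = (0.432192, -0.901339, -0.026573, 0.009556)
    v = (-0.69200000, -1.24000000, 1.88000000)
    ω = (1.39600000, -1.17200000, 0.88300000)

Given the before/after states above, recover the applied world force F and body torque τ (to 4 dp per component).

rate change Δω = (0.09600000, 0.32800000, -0.11700000)
τ = I·(Δω/dt) + ω₀×(Iω₀) = (0.0600, 0.1900, 0.0000)
v₁ − v₀ = (0.10800000, -0.04000000, -0.02000000)
m·(v₁−v₀)/dt = (2.7000, -1.0000, -0.5000)

F = (2.7000, -1.0000, -0.5000)
τ = (0.0600, 0.1900, 0.0000)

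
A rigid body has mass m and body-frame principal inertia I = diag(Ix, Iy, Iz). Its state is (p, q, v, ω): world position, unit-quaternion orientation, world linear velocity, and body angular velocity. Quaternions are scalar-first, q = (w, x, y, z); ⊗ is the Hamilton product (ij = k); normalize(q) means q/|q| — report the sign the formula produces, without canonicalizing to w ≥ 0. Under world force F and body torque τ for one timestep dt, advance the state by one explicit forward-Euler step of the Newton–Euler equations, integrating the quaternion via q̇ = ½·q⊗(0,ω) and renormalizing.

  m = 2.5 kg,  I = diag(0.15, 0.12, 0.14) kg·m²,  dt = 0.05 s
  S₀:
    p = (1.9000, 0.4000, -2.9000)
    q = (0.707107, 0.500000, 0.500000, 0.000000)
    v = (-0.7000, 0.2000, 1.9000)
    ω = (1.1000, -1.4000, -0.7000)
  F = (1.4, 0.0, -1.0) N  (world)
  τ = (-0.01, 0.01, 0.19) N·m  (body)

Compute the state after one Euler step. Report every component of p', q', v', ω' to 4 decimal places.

p' = (1.8650, 0.4100, -2.8050)
q' = (0.7100, 0.5101, 0.4834, -0.0436)
v' = (-0.6720, 0.2000, 1.8800)
ω' = (1.0901, -1.3926, -0.6486)

p + v·dt = (1.8650, 0.4100, -2.8050)
v' = v + a·dt = (-0.6720, 0.2000, 1.8800)
gyro term ω×Iω = (0.0196, -0.0077, 0.0462)
(τ − ω×Iω)/I = (-0.1973, 0.1475, 1.0271)
ω + α·dt = (1.0901, -1.3926, -0.6486)
2q̇ = q⊗(0,ω) = (0.1500000, 0.4278177, -0.6399498, -1.7449749)
q' = normalize(q + ½dt·q⊗(0,ω)) = (0.7100, 0.5101, 0.4834, -0.0436)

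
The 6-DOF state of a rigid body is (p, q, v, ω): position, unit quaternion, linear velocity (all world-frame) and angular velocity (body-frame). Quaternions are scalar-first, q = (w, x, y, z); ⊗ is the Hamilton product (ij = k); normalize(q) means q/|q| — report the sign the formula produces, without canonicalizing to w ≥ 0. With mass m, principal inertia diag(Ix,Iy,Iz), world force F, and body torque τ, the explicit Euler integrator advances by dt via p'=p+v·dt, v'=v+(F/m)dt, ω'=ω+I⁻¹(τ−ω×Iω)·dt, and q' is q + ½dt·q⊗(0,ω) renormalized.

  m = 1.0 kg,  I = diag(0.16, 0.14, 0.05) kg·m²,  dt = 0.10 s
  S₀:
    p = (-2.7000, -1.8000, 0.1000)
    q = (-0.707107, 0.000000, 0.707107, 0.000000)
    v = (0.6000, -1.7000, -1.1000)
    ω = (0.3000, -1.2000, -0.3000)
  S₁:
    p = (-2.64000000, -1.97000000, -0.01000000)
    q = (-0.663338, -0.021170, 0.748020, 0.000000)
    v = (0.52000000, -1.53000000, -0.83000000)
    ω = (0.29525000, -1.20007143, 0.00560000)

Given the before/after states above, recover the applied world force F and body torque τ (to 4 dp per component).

F = (-0.8000, 1.7000, 2.7000)
τ = (-0.0400, -0.0100, 0.1600)

v₁ − v₀ = (-0.08000000, 0.17000000, 0.27000000)
applied force F = (-0.8000, 1.7000, 2.7000)
Δω = ω₁−ω₀ = (-0.00475000, -0.00007143, 0.30560000)
I·α + gyro = (-0.0400, -0.0100, 0.1600)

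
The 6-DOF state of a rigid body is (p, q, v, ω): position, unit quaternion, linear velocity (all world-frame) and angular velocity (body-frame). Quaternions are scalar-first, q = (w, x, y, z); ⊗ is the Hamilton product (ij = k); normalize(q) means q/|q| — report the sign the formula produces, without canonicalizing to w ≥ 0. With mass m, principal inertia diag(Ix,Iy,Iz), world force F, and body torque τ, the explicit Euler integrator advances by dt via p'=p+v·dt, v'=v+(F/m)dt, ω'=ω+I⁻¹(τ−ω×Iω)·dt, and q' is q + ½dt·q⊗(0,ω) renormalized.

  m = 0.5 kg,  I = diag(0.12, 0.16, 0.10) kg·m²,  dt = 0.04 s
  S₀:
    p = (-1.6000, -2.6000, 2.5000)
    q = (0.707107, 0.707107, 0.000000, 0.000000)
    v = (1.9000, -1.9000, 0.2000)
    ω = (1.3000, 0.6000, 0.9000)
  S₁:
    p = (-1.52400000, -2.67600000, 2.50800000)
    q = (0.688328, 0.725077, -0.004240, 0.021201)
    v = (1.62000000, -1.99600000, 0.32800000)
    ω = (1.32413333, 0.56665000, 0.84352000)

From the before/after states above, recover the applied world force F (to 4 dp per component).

v₁ − v₀ = (-0.28000000, -0.09600000, 0.12800000)
m·(v₁−v₀)/dt = (-3.5000, -1.2000, 1.6000)

F = (-3.5000, -1.2000, 1.6000)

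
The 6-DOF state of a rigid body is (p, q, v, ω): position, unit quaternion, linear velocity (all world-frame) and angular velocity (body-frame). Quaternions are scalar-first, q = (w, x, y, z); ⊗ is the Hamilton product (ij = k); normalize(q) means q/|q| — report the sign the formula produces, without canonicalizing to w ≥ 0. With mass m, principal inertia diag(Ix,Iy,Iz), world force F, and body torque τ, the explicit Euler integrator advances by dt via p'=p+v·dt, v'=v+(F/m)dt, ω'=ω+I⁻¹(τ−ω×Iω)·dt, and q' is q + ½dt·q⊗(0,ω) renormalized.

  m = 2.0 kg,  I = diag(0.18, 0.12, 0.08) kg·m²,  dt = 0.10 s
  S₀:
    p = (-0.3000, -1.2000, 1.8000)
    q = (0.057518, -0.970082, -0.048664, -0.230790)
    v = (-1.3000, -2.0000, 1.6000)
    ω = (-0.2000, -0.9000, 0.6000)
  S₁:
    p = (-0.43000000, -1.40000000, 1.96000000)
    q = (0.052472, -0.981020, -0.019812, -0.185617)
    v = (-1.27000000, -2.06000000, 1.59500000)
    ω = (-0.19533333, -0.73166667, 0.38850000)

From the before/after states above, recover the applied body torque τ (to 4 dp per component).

τ = (0.0300, 0.1900, -0.1800)

rate change Δω = (0.00466667, 0.16833333, -0.21150000)
gyro term ω₀×Iω₀ = (0.0216, -0.0120, -0.0108)
I·α + gyro = (0.0300, 0.1900, -0.1800)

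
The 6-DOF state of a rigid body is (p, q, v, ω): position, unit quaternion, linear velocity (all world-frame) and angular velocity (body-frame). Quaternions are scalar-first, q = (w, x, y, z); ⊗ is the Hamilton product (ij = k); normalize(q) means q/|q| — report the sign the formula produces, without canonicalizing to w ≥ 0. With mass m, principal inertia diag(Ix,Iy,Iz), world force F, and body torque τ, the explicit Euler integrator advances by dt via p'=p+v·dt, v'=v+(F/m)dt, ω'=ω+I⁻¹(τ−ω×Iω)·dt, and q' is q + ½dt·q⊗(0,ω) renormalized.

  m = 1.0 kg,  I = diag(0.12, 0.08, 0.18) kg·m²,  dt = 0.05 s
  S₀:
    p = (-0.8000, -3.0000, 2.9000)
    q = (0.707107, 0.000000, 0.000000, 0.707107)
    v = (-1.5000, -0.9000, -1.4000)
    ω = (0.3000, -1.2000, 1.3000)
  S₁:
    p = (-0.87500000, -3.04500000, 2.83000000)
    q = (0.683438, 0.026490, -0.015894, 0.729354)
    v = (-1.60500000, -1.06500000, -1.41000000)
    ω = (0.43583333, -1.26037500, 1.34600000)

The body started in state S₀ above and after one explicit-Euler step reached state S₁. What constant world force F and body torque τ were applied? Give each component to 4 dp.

velocity change Δv = (-0.10500000, -0.16500000, -0.01000000)
m·(v₁−v₀)/dt = (-2.1000, -3.3000, -0.2000)
ω₁ − ω₀ = (0.13583333, -0.06037500, 0.04600000)
ω₀×(Iω₀) = (-0.1560, -0.0234, 0.0144)
I·α + gyro = (0.1700, -0.1200, 0.1800)

F = (-2.1000, -3.3000, -0.2000)
τ = (0.1700, -0.1200, 0.1800)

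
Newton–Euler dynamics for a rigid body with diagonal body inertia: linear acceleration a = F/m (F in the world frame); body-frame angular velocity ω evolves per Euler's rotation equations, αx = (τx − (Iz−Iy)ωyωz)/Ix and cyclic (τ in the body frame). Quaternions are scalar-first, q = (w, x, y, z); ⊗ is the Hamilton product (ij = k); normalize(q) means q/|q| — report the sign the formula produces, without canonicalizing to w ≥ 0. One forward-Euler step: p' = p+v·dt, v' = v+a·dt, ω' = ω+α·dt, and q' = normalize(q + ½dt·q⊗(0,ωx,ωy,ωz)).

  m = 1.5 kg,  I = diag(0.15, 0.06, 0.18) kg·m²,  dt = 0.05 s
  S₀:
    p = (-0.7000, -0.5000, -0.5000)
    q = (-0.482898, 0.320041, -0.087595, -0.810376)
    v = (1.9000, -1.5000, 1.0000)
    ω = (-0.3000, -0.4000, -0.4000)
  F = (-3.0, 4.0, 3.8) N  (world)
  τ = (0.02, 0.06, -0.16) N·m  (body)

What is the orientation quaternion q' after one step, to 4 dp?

q⊗(0,ω) = (-0.2631761, -0.1442430, 0.5642884, 0.0388643)
updated quaternion q' = (-0.4894, 0.3164, -0.0735, -0.8093)

q' = (-0.4894, 0.3164, -0.0735, -0.8093)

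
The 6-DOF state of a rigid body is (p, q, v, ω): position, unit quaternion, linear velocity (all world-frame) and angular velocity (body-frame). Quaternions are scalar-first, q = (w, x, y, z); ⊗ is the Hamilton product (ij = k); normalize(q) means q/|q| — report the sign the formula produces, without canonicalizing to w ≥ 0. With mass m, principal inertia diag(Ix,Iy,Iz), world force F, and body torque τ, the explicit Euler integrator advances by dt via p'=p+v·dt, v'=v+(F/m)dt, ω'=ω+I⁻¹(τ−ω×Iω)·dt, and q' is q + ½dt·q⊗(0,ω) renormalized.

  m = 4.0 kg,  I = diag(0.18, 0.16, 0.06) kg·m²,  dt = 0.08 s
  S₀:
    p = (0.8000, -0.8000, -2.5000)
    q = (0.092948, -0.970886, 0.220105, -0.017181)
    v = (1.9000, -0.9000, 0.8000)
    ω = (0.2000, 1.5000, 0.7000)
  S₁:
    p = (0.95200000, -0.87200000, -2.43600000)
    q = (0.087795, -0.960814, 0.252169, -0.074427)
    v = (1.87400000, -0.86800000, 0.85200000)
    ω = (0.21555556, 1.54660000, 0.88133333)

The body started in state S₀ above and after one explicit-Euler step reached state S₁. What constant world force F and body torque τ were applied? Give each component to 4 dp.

velocity change Δv = (-0.02600000, 0.03200000, 0.05200000)
m·(v₁−v₀)/dt = (-1.3000, 1.6000, 2.6000)
ω₁ − ω₀ = (0.01555556, 0.04660000, 0.18133333)
gyro term ω₀×Iω₀ = (-0.1050, 0.0168, -0.0060)
τ = I·(Δω/dt) + ω₀×(Iω₀) = (-0.0700, 0.1100, 0.1300)

F = (-1.3000, 1.6000, 2.6000)
τ = (-0.0700, 0.1100, 0.1300)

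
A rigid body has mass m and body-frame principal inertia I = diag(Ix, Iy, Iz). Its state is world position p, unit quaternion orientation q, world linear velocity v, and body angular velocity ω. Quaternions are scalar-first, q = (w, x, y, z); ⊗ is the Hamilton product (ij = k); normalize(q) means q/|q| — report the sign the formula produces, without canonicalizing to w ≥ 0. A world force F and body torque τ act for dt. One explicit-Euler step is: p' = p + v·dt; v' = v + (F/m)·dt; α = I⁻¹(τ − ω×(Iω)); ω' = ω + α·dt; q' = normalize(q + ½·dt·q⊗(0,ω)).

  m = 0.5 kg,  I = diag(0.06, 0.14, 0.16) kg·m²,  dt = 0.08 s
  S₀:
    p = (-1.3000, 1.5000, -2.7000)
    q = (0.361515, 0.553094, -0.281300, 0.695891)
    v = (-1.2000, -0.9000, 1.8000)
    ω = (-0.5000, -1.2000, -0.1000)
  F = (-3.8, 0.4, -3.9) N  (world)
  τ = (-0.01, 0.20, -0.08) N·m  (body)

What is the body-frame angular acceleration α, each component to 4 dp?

α = (-0.2067, 1.4643, -0.8000)

precession coupling ω×(Iω) = (0.0024, -0.0050, 0.0480)
(τ − ω×Iω)/I = (-0.2067, 1.4643, -0.8000)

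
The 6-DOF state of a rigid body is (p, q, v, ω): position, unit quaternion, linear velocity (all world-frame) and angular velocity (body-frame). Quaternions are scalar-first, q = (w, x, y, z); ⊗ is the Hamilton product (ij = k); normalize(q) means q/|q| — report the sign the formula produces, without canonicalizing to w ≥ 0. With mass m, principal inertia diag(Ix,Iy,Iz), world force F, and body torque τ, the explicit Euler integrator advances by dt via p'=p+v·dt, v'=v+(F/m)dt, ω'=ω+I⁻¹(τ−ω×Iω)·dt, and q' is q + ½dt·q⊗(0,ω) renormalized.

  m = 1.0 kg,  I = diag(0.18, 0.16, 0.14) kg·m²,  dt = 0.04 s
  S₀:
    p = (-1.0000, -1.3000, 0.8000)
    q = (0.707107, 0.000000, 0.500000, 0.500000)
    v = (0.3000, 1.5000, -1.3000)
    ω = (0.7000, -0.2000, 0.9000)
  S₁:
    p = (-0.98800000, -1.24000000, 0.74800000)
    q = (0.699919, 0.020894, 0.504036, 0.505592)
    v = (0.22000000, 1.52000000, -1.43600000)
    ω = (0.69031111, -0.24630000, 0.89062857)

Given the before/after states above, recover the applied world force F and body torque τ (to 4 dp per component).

rate change Δω = (-0.00968889, -0.04630000, -0.00937143)
gyro term ω₀×Iω₀ = (0.0036, 0.0252, 0.0028)
τ = I·(Δω/dt) + ω₀×(Iω₀) = (-0.0400, -0.1600, -0.0300)
velocity change Δv = (-0.08000000, 0.02000000, -0.13600000)
applied force F = (-2.0000, 0.5000, -3.4000)

F = (-2.0000, 0.5000, -3.4000)
τ = (-0.0400, -0.1600, -0.0300)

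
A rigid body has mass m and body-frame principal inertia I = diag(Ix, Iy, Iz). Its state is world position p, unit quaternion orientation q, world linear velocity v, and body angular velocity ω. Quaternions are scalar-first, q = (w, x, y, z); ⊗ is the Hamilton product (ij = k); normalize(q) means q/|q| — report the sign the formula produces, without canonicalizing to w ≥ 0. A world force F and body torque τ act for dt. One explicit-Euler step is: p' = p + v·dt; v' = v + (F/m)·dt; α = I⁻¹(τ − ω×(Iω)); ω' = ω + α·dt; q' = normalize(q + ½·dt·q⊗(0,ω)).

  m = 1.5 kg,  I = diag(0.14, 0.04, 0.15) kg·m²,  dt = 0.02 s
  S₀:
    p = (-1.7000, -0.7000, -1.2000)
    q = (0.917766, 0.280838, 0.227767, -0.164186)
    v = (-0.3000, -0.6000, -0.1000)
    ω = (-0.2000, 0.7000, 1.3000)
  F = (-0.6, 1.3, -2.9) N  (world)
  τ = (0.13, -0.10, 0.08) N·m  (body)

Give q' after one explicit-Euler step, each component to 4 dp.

q' = (0.9188, 0.2831, 0.2308, -0.1498)

2q̇ = q⊗(0,ω) = (0.1101725, 0.2274741, 0.3101840, 1.4352358)
q + ½dt·q⊗(0,ω), renormalized = (0.9188, 0.2831, 0.2308, -0.1498)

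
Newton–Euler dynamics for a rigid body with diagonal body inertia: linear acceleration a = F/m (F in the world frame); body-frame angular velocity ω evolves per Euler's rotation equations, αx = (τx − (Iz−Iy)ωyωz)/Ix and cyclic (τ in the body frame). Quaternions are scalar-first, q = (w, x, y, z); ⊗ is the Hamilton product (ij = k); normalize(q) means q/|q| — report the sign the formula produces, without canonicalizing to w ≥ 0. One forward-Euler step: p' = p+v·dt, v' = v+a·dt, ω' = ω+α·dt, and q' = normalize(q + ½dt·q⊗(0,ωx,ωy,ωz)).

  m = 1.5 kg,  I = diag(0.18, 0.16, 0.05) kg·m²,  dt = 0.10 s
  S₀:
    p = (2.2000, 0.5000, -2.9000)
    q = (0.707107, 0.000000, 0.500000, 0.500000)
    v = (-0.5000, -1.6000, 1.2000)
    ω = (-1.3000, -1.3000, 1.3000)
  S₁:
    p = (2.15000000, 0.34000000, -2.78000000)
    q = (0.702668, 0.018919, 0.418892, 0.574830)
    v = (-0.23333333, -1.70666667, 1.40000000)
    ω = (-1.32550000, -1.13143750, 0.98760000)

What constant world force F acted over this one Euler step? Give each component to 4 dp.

v₁ − v₀ = (0.26666667, -0.10666667, 0.20000000)
F = m·Δv/dt = (4.0000, -1.6000, 3.0000)

F = (4.0000, -1.6000, 3.0000)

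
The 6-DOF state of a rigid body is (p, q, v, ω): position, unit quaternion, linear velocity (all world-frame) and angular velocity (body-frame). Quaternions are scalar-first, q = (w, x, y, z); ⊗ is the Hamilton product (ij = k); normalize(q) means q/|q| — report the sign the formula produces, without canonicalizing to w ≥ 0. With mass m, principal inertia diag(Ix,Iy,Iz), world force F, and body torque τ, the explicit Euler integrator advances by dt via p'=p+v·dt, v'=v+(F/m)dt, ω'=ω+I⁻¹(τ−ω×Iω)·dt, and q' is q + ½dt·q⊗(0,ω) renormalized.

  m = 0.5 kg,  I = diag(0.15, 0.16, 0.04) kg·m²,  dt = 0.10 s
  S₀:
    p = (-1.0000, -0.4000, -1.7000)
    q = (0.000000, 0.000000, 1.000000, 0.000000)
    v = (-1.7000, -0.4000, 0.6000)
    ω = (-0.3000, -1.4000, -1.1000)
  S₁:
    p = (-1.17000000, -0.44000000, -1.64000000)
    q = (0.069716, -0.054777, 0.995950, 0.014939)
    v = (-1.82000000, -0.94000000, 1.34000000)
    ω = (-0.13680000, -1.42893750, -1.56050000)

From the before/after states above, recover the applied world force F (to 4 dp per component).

F = (-0.6000, -2.7000, 3.7000)

Δv = v₁−v₀ = (-0.12000000, -0.54000000, 0.74000000)
F = m·Δv/dt = (-0.6000, -2.7000, 3.7000)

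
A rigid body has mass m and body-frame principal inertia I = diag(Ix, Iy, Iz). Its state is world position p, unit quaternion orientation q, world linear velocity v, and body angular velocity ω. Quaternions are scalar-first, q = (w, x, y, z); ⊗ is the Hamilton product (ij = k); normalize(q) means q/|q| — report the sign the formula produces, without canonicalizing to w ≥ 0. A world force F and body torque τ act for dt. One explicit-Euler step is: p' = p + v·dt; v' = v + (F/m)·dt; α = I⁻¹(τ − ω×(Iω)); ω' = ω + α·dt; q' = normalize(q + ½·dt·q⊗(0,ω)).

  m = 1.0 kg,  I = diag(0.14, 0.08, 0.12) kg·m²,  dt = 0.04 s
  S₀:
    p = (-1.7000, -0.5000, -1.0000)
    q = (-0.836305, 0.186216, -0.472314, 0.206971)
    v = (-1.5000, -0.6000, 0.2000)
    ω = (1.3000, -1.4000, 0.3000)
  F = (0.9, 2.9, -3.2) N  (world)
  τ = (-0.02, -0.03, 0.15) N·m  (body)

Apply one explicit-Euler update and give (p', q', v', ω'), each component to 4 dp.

p' = (-1.7600, -0.5240, -0.9920)
q' = (-0.8550, 0.1673, -0.4443, 0.2089)
v' = (-1.4640, -0.4840, 0.0720)
ω' = (1.2991, -1.4189, 0.3136)

ω×(Iω) gyroscopic = (-0.0168, 0.0078, 0.1092)
angular accel α = (-0.0229, -0.4725, 0.3400)
ω + α·dt = (1.2991, -1.4189, 0.3136)
q⊗(0,ω) = (-0.9654117, -0.9391313, 1.3840245, 0.1024143)
q + ½dt·q⊗(0,ω), renormalized = (-0.8550, 0.1673, -0.4443, 0.2089)
a = F/m = (0.9000, 2.9000, -3.2000)
new position p' = (-1.7600, -0.5240, -0.9920)
v' = v + a·dt = (-1.4640, -0.4840, 0.0720)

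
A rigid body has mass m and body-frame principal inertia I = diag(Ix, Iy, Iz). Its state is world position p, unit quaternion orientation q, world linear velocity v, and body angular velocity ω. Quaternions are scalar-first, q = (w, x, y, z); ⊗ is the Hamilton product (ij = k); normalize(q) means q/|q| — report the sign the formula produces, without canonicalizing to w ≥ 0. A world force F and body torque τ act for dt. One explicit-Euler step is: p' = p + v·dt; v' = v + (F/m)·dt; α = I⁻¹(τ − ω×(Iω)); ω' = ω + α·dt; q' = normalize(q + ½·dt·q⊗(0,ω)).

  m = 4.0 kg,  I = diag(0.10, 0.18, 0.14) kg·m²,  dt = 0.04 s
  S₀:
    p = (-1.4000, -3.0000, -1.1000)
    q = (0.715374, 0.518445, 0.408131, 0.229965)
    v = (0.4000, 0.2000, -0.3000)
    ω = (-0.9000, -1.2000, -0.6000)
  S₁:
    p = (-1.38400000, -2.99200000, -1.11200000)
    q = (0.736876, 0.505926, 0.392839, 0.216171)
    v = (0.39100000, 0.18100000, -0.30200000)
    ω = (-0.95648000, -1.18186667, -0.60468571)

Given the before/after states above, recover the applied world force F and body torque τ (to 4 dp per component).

Δω = ω₁−ω₀ = (-0.05648000, 0.01813333, -0.00468571)
gyro term ω₀×Iω₀ = (-0.0288, -0.0216, 0.0864)
I·α + gyro = (-0.1700, 0.0600, 0.0700)
velocity change Δv = (-0.00900000, -0.01900000, -0.00200000)
F = m·Δv/dt = (-0.9000, -1.9000, -0.2000)

F = (-0.9000, -1.9000, -0.2000)
τ = (-0.1700, 0.0600, 0.0700)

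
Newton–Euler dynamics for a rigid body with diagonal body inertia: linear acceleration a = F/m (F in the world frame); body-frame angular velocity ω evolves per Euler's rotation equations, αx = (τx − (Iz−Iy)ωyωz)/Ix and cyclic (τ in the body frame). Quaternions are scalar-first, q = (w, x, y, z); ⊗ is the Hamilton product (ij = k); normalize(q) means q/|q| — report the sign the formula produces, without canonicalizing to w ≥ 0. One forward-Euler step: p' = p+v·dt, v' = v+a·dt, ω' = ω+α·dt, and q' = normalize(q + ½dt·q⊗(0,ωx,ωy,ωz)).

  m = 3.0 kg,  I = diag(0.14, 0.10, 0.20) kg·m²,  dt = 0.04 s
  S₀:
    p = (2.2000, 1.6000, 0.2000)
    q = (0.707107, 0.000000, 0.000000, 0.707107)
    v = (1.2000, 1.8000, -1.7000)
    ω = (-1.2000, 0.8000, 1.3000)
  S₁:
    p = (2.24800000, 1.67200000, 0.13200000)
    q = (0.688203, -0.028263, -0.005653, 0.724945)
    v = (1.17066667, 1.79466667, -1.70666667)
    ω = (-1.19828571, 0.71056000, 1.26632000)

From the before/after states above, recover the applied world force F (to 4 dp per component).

F = (-2.2000, -0.4000, -0.5000)

Δv = v₁−v₀ = (-0.02933333, -0.00533333, -0.00666667)
applied force F = (-2.2000, -0.4000, -0.5000)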